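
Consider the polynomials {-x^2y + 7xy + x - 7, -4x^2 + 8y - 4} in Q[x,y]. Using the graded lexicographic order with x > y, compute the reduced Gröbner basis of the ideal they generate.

The reduced Gröbner basis is the canonical form of the ideal for this ordering.

f_1 = -x^2y + 7xy + x - 7, LT = x^2y.
f_2 = -4x^2 + 8y - 4, LT = x^2.

S(f_1,f_2): lcm = x^2y. S = -7xy + 2y^2 - x - y + 7.
  leading term xy: no divisor's leading term divides it; move -7xy to the remainder.
  leading term y^2: no divisor's leading term divides it; move 2y^2 to the remainder.
  leading term x: no divisor's leading term divides it; move -x to the remainder.
  leading term y: no divisor's leading term divides it; move -y to the remainder.
  leading term 1: no divisor's leading term divides it; move 7 to the remainder.
  remainder -7xy + 2y^2 - x - y + 7 ≠ 0; add g_3 = -7xy + 2y^2 - x - y + 7 to the basis.

S(f_1,g_3): lcm = x^2y. S = 2/7xy^2 - 1/7x^2 - 50/7xy + 7.
  leading term xy^2: subtract (-2/49y)·g_3 from 2/7xy^2 - 1/7x^2 - 50/7xy + 7 → 4/49y^3 - 1/7x^2 - 352/49xy - 2/49y^2 + 2/7y + 7
  leading term y^3: no divisor's leading term divides it; move 4/49y^3 to the remainder.
  leading term x^2: subtract (1/28)·f_2 from -1/7x^2 - 352/49xy - 2/49y^2 + 2/7y + 7 → -352/49xy - 2/49y^2 + 50/7
  leading term xy: subtract (352/343)·g_3 from -352/49xy - 2/49y^2 + 50/7 → -718/343y^2 + 352/343x + 352/343y - 2/49
  leading term y^2: no divisor's leading term divides it; move -718/343y^2 to the remainder.
  leading term x: no divisor's leading term divides it; move 352/343x to the remainder.
  leading term y: no divisor's leading term divides it; move 352/343y to the remainder.
  leading term 1: no divisor's leading term divides it; move -2/49 to the remainder.
  remainder 4/49y^3 - 718/343y^2 + 352/343x + 352/343y - 2/49 ≠ 0; add g_4 = 4/49y^3 - 718/343y^2 + 352/343x + 352/343y - 2/49 to the basis.

The other S-polynomials (S(f_2,g_3), S(f_1,g_4), S(f_2,g_4), S(g_3,g_4)) all reduce to 0 modulo the current basis, so we have a Gröbner basis.
Inter-reduce: drop elements whose leading term is divisible by another's, tail-reduce, and make monic.

G = {y^3 - 359/14y^2 + 88/7x + 88/7y - 1/2, x^2 - 2y + 1, xy - 2/7y^2 + 1/7x + 1/7y - 1}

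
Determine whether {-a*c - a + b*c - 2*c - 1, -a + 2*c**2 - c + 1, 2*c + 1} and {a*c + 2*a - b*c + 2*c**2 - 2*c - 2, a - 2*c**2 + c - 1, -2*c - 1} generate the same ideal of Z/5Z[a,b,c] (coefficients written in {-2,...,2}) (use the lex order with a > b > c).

Two ideals are equal iff their reduced Gröbner bases coincide (the reduced basis is unique for a fixed ordering).
Buchberger on the first generating set:
f_1 = -a*c - a + b*c - 2*c - 1, LT = a*c.
f_2 = -a + 2*c**2 - c + 1, LT = a.
f_3 = 2*c + 1, LT = c.

S(f_1,f_2): lcm = a*c. S = a - b*c + 2*c**3 - c**2 - 2*c + 1.
  reduce S modulo (f_1, f_2, f_3):
  remainder -2*b + 1 ≠ 0; add g_4 = -2*b + 1 to the basis.

The other S-polynomials (S(f_1,f_3), S(f_2,f_3), S(f_1,g_4), S(f_2,g_4), S(f_3,g_4)) all reduce to 0 modulo the current basis, so we have a Gröbner basis.
Inter-reduce: drop elements whose leading term is divisible by another's, tail-reduce, and make monic.
Reduced Gröbner basis: {a - 2, b + 2, c - 2}.

Buchberger on the second generating set:
h_1 = a*c + 2*a - b*c + 2*c**2 - 2*c - 2, LT = a*c.
h_2 = a - 2*c**2 + c - 1, LT = a.
h_3 = -2*c - 1, LT = c.

S(h_1,h_2): lcm = a*c. S = 2*a - b*c + 2*c**3 + c**2 - c - 2.
  reduce S modulo (h_1, h_2, h_3):
  remainder -2*b ≠ 0; add k_4 = -2*b to the basis.

The other S-polynomials (S(h_1,h_3), S(h_2,h_3), S(h_1,k_4), S(h_2,k_4), S(h_3,k_4)) all reduce to 0 modulo the current basis, so we have a Gröbner basis.
Inter-reduce: drop elements whose leading term is divisible by another's, tail-reduce, and make monic.
Reduced Gröbner basis: {a - 2, b, c - 2}.

These differ, so the ideals are not equal.

No, the ideals differ.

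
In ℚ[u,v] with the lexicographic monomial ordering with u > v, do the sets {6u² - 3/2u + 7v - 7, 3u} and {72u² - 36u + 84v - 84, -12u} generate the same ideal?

Yes, the ideals are equal.

Since reduced Gröbner bases are canonical representatives of ideals under a given ordering, it suffices to compute and compare them.
Buchberger on the first generating set:
f_1 = 6u² - 3/2u + 7v - 7, LT = u².
f_2 = 3u, LT = u.

S(f_1,f_2): lcm = u². S = -¼u + 7/6v - 7/6.
  leading term u: subtract (-1/12)·f_2 from -¼u + 7/6v - 7/6 → 7/6v - 7/6
  leading term v: no divisor's leading term divides it; move 7/6v to the remainder.
  leading term 1: no divisor's leading term divides it; move -7/6 to the remainder.
  remainder 7/6v - 7/6 ≠ 0; add g_3 = 7/6v - 7/6 to the basis.

S(f_1,g_3): leading monomials are coprime, so the S-polynomial reduces to 0 (Buchberger's first criterion).
S(f_2,g_3): leading monomials are coprime, so the S-polynomial reduces to 0 (Buchberger's first criterion).
Every S-polynomial of the final basis reduces to 0, so we have a Gröbner basis.
Inter-reduce: drop elements whose leading term is divisible by another's, tail-reduce, and make monic.
Reduced Gröbner basis: {u, v - 1}.

Buchberger on the second generating set:
h_1 = 72u² - 36u + 84v - 84, LT = u².
h_2 = -12u, LT = u.

S(h_1,h_2): lcm = u². S = -½u + 7/6v - 7/6.
  leading term u: subtract (1/24)·h_2 from -½u + 7/6v - 7/6 → 7/6v - 7/6
  leading term v: no divisor's leading term divides it; move 7/6v to the remainder.
  leading term 1: no divisor's leading term divides it; move -7/6 to the remainder.
  remainder 7/6v - 7/6 ≠ 0; add k_3 = 7/6v - 7/6 to the basis.

S(h_1,k_3): leading monomials are coprime, so the S-polynomial reduces to 0 (Buchberger's first criterion).
S(h_2,k_3): leading monomials are coprime, so the S-polynomial reduces to 0 (Buchberger's first criterion).
Every S-polynomial of the final basis reduces to 0, so we have a Gröbner basis.
Inter-reduce: drop elements whose leading term is divisible by another's, tail-reduce, and make monic.
Reduced Gröbner basis: {u, v - 1}.

The two bases agree; hence the ideals are identical.
The same test decides containment: I ⊆ J iff every generator of I reduces to 0 modulo a Gröbner basis of J.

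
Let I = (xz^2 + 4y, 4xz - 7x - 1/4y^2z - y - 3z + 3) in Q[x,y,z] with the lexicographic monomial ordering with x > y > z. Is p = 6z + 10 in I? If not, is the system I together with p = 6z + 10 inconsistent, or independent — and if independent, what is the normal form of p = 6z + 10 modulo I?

6z + 10 is independent of I; its normal form modulo I is 6z + 10.

First compute the reduced Gröbner basis of I by Buchberger's algorithm.
f_1 = xz^2 + 4y, LT = xz^2.
f_2 = 4xz - 7x - 1/4y^2z - y - 3z + 3, LT = xz.

S(f_1,f_2): lcm = xz^2. S = 7/4xz + 1/16y^2z^2 + 1/4yz + 4y + 3/4z^2 - 3/4z.
  leading term xz: subtract (7/16)·f_2 from 7/4xz + 1/16y^2z^2 + 1/4yz + 4y + 3/4z^2 - 3/4z → 49/16x + 1/16y^2z^2 + 7/64y^2z + 1/4yz + 71/16y + 3/4z^2 + 9/16z - 21/16
  leading term x: no divisor's leading term divides it; move 49/16x to the remainder.
  leading term y^2z^2: no divisor's leading term divides it; move 1/16y^2z^2 to the remainder.
  leading term y^2z: no divisor's leading term divides it; move 7/64y^2z to the remainder.
  leading term yz: no divisor's leading term divides it; move 1/4yz to the remainder.
  leading term y: no divisor's leading term divides it; move 71/16y to the remainder.
  leading term z^2: no divisor's leading term divides it; move 3/4z^2 to the remainder.
  leading term z: no divisor's leading term divides it; move 9/16z to the remainder.
  leading term 1: no divisor's leading term divides it; move -21/16 to the remainder.
  remainder 49/16x + 1/16y^2z^2 + 7/64y^2z + 1/4yz + 71/16y + 3/4z^2 + 9/16z - 21/16 ≠ 0; add h_3 = 49/16x + 1/16y^2z^2 + 7/64y^2z + 1/4yz + 71/16y + 3/4z^2 + 9/16z - 21/16 to the basis.

S(f_1,h_3): lcm = xz^2. S = -1/49y^2z^4 - 1/28y^2z^3 - 4/49yz^3 - 71/49yz^2 + 4y - 12/49z^4 - 9/49z^3 + 3/7z^2.
  leading term y^2z^4: no divisor's leading term divides it; move -1/49y^2z^4 to the remainder.
  leading term y^2z^3: no divisor's leading term divides it; move -1/28y^2z^3 to the remainder.
  leading term yz^3: no divisor's leading term divides it; move -4/49yz^3 to the remainder.
  leading term yz^2: no divisor's leading term divides it; move -71/49yz^2 to the remainder.
  leading term y: no divisor's leading term divides it; move 4y to the remainder.
  leading term z^4: no divisor's leading term divides it; move -12/49z^4 to the remainder.
  leading term z^3: no divisor's leading term divides it; move -9/49z^3 to the remainder.
  leading term z^2: no divisor's leading term divides it; move 3/7z^2 to the remainder.
  remainder -1/49y^2z^4 - 1/28y^2z^3 - 4/49yz^3 - 71/49yz^2 + 4y - 12/49z^4 - 9/49z^3 + 3/7z^2 ≠ 0; add h_4 = -1/49y^2z^4 - 1/28y^2z^3 - 4/49yz^3 - 71/49yz^2 + 4y - 12/49z^4 - 9/49z^3 + 3/7z^2 to the basis.

S(f_2,h_3): lcm = xz. S = -7/4x - 1/49y^2z^3 - 1/28y^2z^2 - 1/16y^2z - 4/49yz^2 - 71/49yz - 1/4y - 12/49z^3 - 9/49z^2 - 9/28z + 3/4.
  leading term x: subtract (-4/7)·h_3 from -7/4x - 1/49y^2z^3 - 1/28y^2z^2 - 1/16y^2z - 4/49yz^2 - 71/49yz - 1/4y - 12/49z^3 - 9/49z^2 - 9/28z + 3/4 → -1/49y^2z^3 - 4/49yz^2 - 64/49yz + 16/7y - 12/49z^3 + 12/49z^2
  leading term y^2z^3: no divisor's leading term divides it; move -1/49y^2z^3 to the remainder.
  leading term yz^2: no divisor's leading term divides it; move -4/49yz^2 to the remainder.
  leading term yz: no divisor's leading term divides it; move -64/49yz to the remainder.
  leading term y: no divisor's leading term divides it; move 16/7y to the remainder.
  leading term z^3: no divisor's leading term divides it; move -12/49z^3 to the remainder.
  leading term z^2: no divisor's leading term divides it; move 12/49z^2 to the remainder.
  remainder -1/49y^2z^3 - 4/49yz^2 - 64/49yz + 16/7y - 12/49z^3 + 12/49z^2 ≠ 0; add h_5 = -1/49y^2z^3 - 4/49yz^2 - 64/49yz + 16/7y - 12/49z^3 + 12/49z^2 to the basis.

The other S-polynomials (S(f_1,h_4), S(f_2,h_4), S(h_3,h_4), S(f_1,h_5), S(f_2,h_5), S(h_3,h_5), S(h_4,h_5)) all reduce to 0 modulo the current basis, so we have a Gröbner basis.
Inter-reduce: drop elements whose leading term is divisible by another's, tail-reduce, and make monic.
Reduced Gröbner basis: {x + 1/49y^2z^2 + 1/28y^2z + 4/49yz + 71/49y + 12/49z^2 + 9/49z - 3/7, y^2z^3 + 4yz^2 + 64yz - 112y + 12z^3 - 12z^2}.
Label its elements g_1 = x + 1/49y^2z^2 + 1/28y^2z + 4/49yz + 71/49y + 12/49z^2 + 9/49z - 3/7, g_2 = y^2z^3 + 4yz^2 + 64yz - 112y + 12z^3 - 12z^2.

Reduce p = 6z + 10 modulo G:
  leading term z: no divisor's leading term divides it; move 6z to the remainder.
  leading term 1: no divisor's leading term divides it; move 10 to the remainder.
  normal form = 6z + 10.
The normal form is nonzero, so p ∉ I. Since p minus its normal form lies in I, I + (p) = I + (r) where r = 6z + 10; decide whether this ideal is the whole ring.
Run Buchberger on G together with r (pairs among the g_i already reduce to 0 since G is a Gröbner basis):
g_1 = x + 1/49y^2z^2 + 1/28y^2z + 4/49yz + 71/49y + 12/49z^2 + 9/49z - 3/7, LT = x.
g_2 = y^2z^3 + 4yz^2 + 64yz - 112y + 12z^3 - 12z^2, LT = y^2z^3.
r = 6z + 10, LT = z.

S(g_2,r): lcm = y^2z^3. S = -5/3y^2z^2 + 4yz^2 + 64yz - 112y + 12z^3 - 12z^2.
  leading term y^2z^2: subtract (-5/18y^2z)·r from -5/3y^2z^2 + 4yz^2 + 64yz - 112y + 12z^3 - 12z^2 → 25/9y^2z + 4yz^2 + 64yz - 112y + 12z^3 - 12z^2
  leading term y^2z: subtract (25/54y^2)·r from 25/9y^2z + 4yz^2 + 64yz - 112y + 12z^3 - 12z^2 → -125/27y^2 + 4yz^2 + 64yz - 112y + 12z^3 - 12z^2
  leading term y^2: no divisor's leading term divides it; move -125/27y^2 to the remainder.
  leading term yz^2: subtract (2/3yz)·r from 4yz^2 + 64yz - 112y + 12z^3 - 12z^2 → 172/3yz - 112y + 12z^3 - 12z^2
  leading term yz: subtract (86/9y)·r from 172/3yz - 112y + 12z^3 - 12z^2 → -1868/9y + 12z^3 - 12z^2
  leading term y: no divisor's leading term divides it; move -1868/9y to the remainder.
  leading term z^3: subtract (2z^2)·r from 12z^3 - 12z^2 → -32z^2
  leading term z^2: subtract (-16/3z)·r from -32z^2 → 160/3z
  leading term z: subtract (80/9)·r from 160/3z → -800/9
  leading term 1: no divisor's leading term divides it; move -800/9 to the remainder.
  remainder -125/27y^2 - 1868/9y - 800/9 ≠ 0; add m_4 = -125/27y^2 - 1868/9y - 800/9 to the basis.

The other S-polynomials (S(g_1,g_2), S(g_1,r), S(g_1,m_4), S(g_2,m_4), S(r,m_4)) all reduce to 0 modulo the current basis, so we have a Gröbner basis.
Inter-reduce: drop elements whose leading term is divisible by another's, tail-reduce, and make monic.
Reduced Gröbner basis: {x + 36/25y, y^2 + 5604/125y + 96/5, z + 5/3}.
The reduced Gröbner basis of I + (p) is {x + 36/25y, y^2 + 5604/125y + 96/5, z + 5/3} ≠ {1}, a proper ideal, so the enlarged system stays consistent: p is independent of I, with normal form 6z + 10.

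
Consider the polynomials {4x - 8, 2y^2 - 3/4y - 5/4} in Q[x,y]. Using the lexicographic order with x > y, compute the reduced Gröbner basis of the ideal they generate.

f_1 = 4x - 8, LT = x.
f_2 = 2y^2 - 3/4y - 5/4, LT = y^2.

The S-polynomials (S(f_1,f_2)) all reduce to 0 modulo the current basis, so we have a Gröbner basis.

G = {x - 2, y^2 - 3/8y - 5/8}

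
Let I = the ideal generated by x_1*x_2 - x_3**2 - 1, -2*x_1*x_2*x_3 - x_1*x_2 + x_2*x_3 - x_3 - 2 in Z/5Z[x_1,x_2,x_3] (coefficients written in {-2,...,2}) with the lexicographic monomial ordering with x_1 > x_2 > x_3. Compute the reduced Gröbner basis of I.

G = {x_1*x_2 - x_3**2 - 1, x_1*x_3**3 - 2*x_1*x_3**2 - x_1*x_3 - x_1 + 2*x_3**3 + 2*x_3, x_2*x_3 - 2*x_3**3 - x_3**2 + 2*x_3 + 2}

f_1 = x_1*x_2 - x_3**2 - 1, LT = x_1*x_2.
f_2 = -2*x_1*x_2*x_3 - x_1*x_2 + x_2*x_3 - x_3 - 2, LT = x_1*x_2*x_3.

S(f_1,f_2): lcm = x_1*x_2*x_3. S = 2*x_1*x_2 - 2*x_2*x_3 - x_3**3 + x_3 - 1.
  leading term x_1*x_2: subtract (2)·f_1 from 2*x_1*x_2 - 2*x_2*x_3 - x_3**3 + x_3 - 1 → -2*x_2*x_3 - x_3**3 + 2*x_3**2 + x_3 + 1
  leading term x_2*x_3: no divisor's leading term divides it; move -2*x_2*x_3 to the remainder.
  leading term x_3**3: no divisor's leading term divides it; move -x_3**3 to the remainder.
  leading term x_3**2: no divisor's leading term divides it; move 2*x_3**2 to the remainder.
  leading term x_3: no divisor's leading term divides it; move x_3 to the remainder.
  leading term 1: no divisor's leading term divides it; move 1 to the remainder.
  remainder -2*x_2*x_3 - x_3**3 + 2*x_3**2 + x_3 + 1 ≠ 0; add g_3 = -2*x_2*x_3 - x_3**3 + 2*x_3**2 + x_3 + 1 to the basis.

S(f_1,g_3): lcm = x_1*x_2*x_3. S = 2*x_1*x_3**3 + x_1*x_3**2 - 2*x_1*x_3 - 2*x_1 - x_3**3 - x_3.
  leading term x_1*x_3**3: no divisor's leading term divides it; move 2*x_1*x_3**3 to the remainder.
  leading term x_1*x_3**2: no divisor's leading term divides it; move x_1*x_3**2 to the remainder.
  leading term x_1*x_3: no divisor's leading term divides it; move -2*x_1*x_3 to the remainder.
  leading term x_1: no divisor's leading term divides it; move -2*x_1 to the remainder.
  leading term x_3**3: no divisor's leading term divides it; move -x_3**3 to the remainder.
  leading term x_3: no divisor's leading term divides it; move -x_3 to the remainder.
  remainder 2*x_1*x_3**3 + x_1*x_3**2 - 2*x_1*x_3 - 2*x_1 - x_3**3 - x_3 ≠ 0; add g_4 = 2*x_1*x_3**3 + x_1*x_3**2 - 2*x_1*x_3 - 2*x_1 - x_3**3 - x_3 to the basis.

S(f_2,g_3): lcm = x_1*x_2*x_3. S = -2*x_1*x_2 + 2*x_1*x_3**3 + x_1*x_3**2 - 2*x_1*x_3 - 2*x_1 + 2*x_2*x_3 - 2*x_3 + 1.
  leading term x_1*x_2: subtract (-2)·f_1 from -2*x_1*x_2 + 2*x_1*x_3**3 + x_1*x_3**2 - 2*x_1*x_3 - 2*x_1 + 2*x_2*x_3 - 2*x_3 + 1 → 2*x_1*x_3**3 + x_1*x_3**2 - 2*x_1*x_3 - 2*x_1 + 2*x_2*x_3 - 2*x_3**2 - 2*x_3 - 1
  leading term x_1*x_3**3: subtract (1)·g_4 from 2*x_1*x_3**3 + x_1*x_3**2 - 2*x_1*x_3 - 2*x_1 + 2*x_2*x_3 - 2*x_3**2 - 2*x_3 - 1 → 2*x_2*x_3 + x_3**3 - 2*x_3**2 - x_3 - 1
  leading term x_2*x_3: subtract (-1)·g_3 from 2*x_2*x_3 + x_3**3 - 2*x_3**2 - x_3 - 1 → 0
  remainder 0.

S(f_1,g_4): lcm = x_1*x_2*x_3**3. S = 2*x_1*x_2*x_3**2 + x_1*x_2*x_3 + x_1*x_2 - 2*x_2*x_3**3 - 2*x_2*x_3 - x_3**5 - x_3**3.
  leading term x_1*x_2*x_3**2: subtract (2*x_3**2)·f_1 from 2*x_1*x_2*x_3**2 + x_1*x_2*x_3 + x_1*x_2 - 2*x_2*x_3**3 - 2*x_2*x_3 - x_3**5 - x_3**3 → x_1*x_2*x_3 + x_1*x_2 - 2*x_2*x_3**3 - 2*x_2*x_3 - x_3**5 + 2*x_3**4 - x_3**3 + 2*x_3**2
  leading term x_1*x_2*x_3: subtract (x_3)·f_1 from x_1*x_2*x_3 + x_1*x_2 - 2*x_2*x_3**3 - 2*x_2*x_3 - x_3**5 + 2*x_3**4 - x_3**3 + 2*x_3**2 → x_1*x_2 - 2*x_2*x_3**3 - 2*x_2*x_3 - x_3**5 + 2*x_3**4 + 2*x_3**2 + x_3
  leading term x_1*x_2: subtract (1)·f_1 from x_1*x_2 - 2*x_2*x_3**3 - 2*x_2*x_3 - x_3**5 + 2*x_3**4 + 2*x_3**2 + x_3 → -2*x_2*x_3**3 - 2*x_2*x_3 - x_3**5 + 2*x_3**4 - 2*x_3**2 + x_3 + 1
  leading term x_2*x_3**3: subtract (x_3**2)·g_3 from -2*x_2*x_3**3 - 2*x_2*x_3 - x_3**5 + 2*x_3**4 - 2*x_3**2 + x_3 + 1 → -2*x_2*x_3 - x_3**3 + 2*x_3**2 + x_3 + 1
  leading term x_2*x_3: subtract (1)·g_3 from -2*x_2*x_3 - x_3**3 + 2*x_3**2 + x_3 + 1 → 0
  remainder 0.

S(f_2,g_4): lcm = x_1*x_2*x_3**3. S = x_1*x_2*x_3 + x_1*x_2 - 2*x_2*x_3 - 2*x_3**3 + x_3**2.
  leading term x_1*x_2*x_3: subtract (x_3)·f_1 from x_1*x_2*x_3 + x_1*x_2 - 2*x_2*x_3 - 2*x_3**3 + x_3**2 → x_1*x_2 - 2*x_2*x_3 - x_3**3 + x_3**2 + x_3
  leading term x_1*x_2: subtract (1)·f_1 from x_1*x_2 - 2*x_2*x_3 - x_3**3 + x_3**2 + x_3 → -2*x_2*x_3 - x_3**3 + 2*x_3**2 + x_3 + 1
  leading term x_2*x_3: subtract (1)·g_3 from -2*x_2*x_3 - x_3**3 + 2*x_3**2 + x_3 + 1 → 0
  remainder 0.

S(g_3,g_4): lcm = x_1*x_2*x_3**3. S = 2*x_1*x_2*x_3**2 + x_1*x_2*x_3 + x_1*x_2 - 2*x_1*x_3**5 - x_1*x_3**4 + 2*x_1*x_3**3 + 2*x_1*x_3**2 - 2*x_2*x_3**3 - 2*x_2*x_3.
  leading term x_1*x_2*x_3**2: subtract (2*x_3**2)·f_1 from 2*x_1*x_2*x_3**2 + x_1*x_2*x_3 + x_1*x_2 - 2*x_1*x_3**5 - x_1*x_3**4 + 2*x_1*x_3**3 + 2*x_1*x_3**2 - 2*x_2*x_3**3 - 2*x_2*x_3 → x_1*x_2*x_3 + x_1*x_2 - 2*x_1*x_3**5 - x_1*x_3**4 + 2*x_1*x_3**3 + 2*x_1*x_3**2 - 2*x_2*x_3**3 - 2*x_2*x_3 + 2*x_3**4 + 2*x_3**2
  leading term x_1*x_2*x_3: subtract (x_3)·f_1 from x_1*x_2*x_3 + x_1*x_2 - 2*x_1*x_3**5 - x_1*x_3**4 + 2*x_1*x_3**3 + 2*x_1*x_3**2 - 2*x_2*x_3**3 - 2*x_2*x_3 + 2*x_3**4 + 2*x_3**2 → x_1*x_2 - 2*x_1*x_3**5 - x_1*x_3**4 + 2*x_1*x_3**3 + 2*x_1*x_3**2 - 2*x_2*x_3**3 - 2*x_2*x_3 + 2*x_3**4 + x_3**3 + 2*x_3**2 + x_3
  leading term x_1*x_2: subtract (1)·f_1 from x_1*x_2 - 2*x_1*x_3**5 - x_1*x_3**4 + 2*x_1*x_3**3 + 2*x_1*x_3**2 - 2*x_2*x_3**3 - 2*x_2*x_3 + 2*x_3**4 + x_3**3 + 2*x_3**2 + x_3 → -2*x_1*x_3**5 - x_1*x_3**4 + 2*x_1*x_3**3 + 2*x_1*x_3**2 - 2*x_2*x_3**3 - 2*x_2*x_3 + 2*x_3**4 + x_3**3 - 2*x_3**2 + x_3 + 1
  leading term x_1*x_3**5: subtract (-x_3**2)·g_4 from -2*x_1*x_3**5 - x_1*x_3**4 + 2*x_1*x_3**3 + 2*x_1*x_3**2 - 2*x_2*x_3**3 - 2*x_2*x_3 + 2*x_3**4 + x_3**3 - 2*x_3**2 + x_3 + 1 → -2*x_2*x_3**3 - 2*x_2*x_3 - x_3**5 + 2*x_3**4 - 2*x_3**2 + x_3 + 1
  leading term x_2*x_3**3: subtract (x_3**2)·g_3 from -2*x_2*x_3**3 - 2*x_2*x_3 - x_3**5 + 2*x_3**4 - 2*x_3**2 + x_3 + 1 → -2*x_2*x_3 - x_3**3 + 2*x_3**2 + x_3 + 1
  leading term x_2*x_3: subtract (1)·g_3 from -2*x_2*x_3 - x_3**3 + 2*x_3**2 + x_3 + 1 → 0
  remainder 0.

Every S-polynomial of the final basis reduces to 0, so we have a Gröbner basis.
Inter-reduce: drop elements whose leading term is divisible by another's, tail-reduce, and make monic.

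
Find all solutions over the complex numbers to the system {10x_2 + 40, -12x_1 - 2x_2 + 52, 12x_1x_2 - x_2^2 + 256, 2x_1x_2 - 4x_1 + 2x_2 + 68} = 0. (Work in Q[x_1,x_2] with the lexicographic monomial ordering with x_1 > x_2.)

Compute a lex Gröbner basis by Buchberger's algorithm.
f_1 = 10x_2 + 40, LT = x_2.
f_2 = -12x_1 - 2x_2 + 52, LT = x_1.
f_3 = 12x_1x_2 - x_2^2 + 256, LT = x_1x_2.
f_4 = 2x_1x_2 - 4x_1 + 2x_2 + 68, LT = x_1x_2.

The S-polynomials (S(f_1,f_2), S(f_1,f_3), S(f_1,f_4), S(f_2,f_3), S(f_2,f_4), S(f_3,f_4)) all reduce to 0 modulo the current basis, so we have a Gröbner basis.
Inter-reduce: drop elements whose leading term is divisible by another's, tail-reduce, and make monic.
Reduced Gröbner basis: {x_1 - 5, x_2 + 4}.

The lex basis is triangular: the last element involves only x_2. Solving x_2 + 4 = 0 gives x_2 ∈ {-4}; substituting each value into the earlier elements determines the remaining variables.
  x_2 = -4: the earlier basis element becomes x_1 - 5 = 0, giving x_1 = 5 — point (5, -4).
Zero-dimensionality of the ideal guarantees finitely many solutions over ℂ.

{(5, -4)}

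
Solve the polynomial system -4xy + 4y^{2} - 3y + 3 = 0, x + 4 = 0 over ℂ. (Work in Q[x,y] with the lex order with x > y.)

Compute a lex Gröbner basis by Buchberger's algorithm.
f_1 = -4xy + 4y^{2} - 3y + 3, LT = xy.
f_2 = x + 4, LT = x.

S(f_1,f_2): lcm = xy. S = -y^{2} - \tfrac{13}{4}y - \tfrac{3}{4}.
  reduce S modulo (f_1, f_2):
  remainder -y^{2} - \tfrac{13}{4}y - \tfrac{3}{4} ≠ 0; add h_3 = -y^{2} - \tfrac{13}{4}y - \tfrac{3}{4} to the basis.

The other S-polynomials (S(f_1,h_3), S(f_2,h_3)) all reduce to 0 modulo the current basis, so we have a Gröbner basis.
Inter-reduce: drop elements whose leading term is divisible by another's, tail-reduce, and make monic.
Reduced Gröbner basis: {x + 4, y^{2} + \tfrac{13}{4}y + \tfrac{3}{4}}.

From the last basis element, y^{2} + \tfrac{13}{4}y + \tfrac{3}{4} = 0, so y takes values in {-3, -1/4}. Each choice, substituted upward through the basis, yields the corresponding point(s) of the solution set.
  y = -3: the earlier basis element becomes x + 4 = 0, giving x = -4 — point (-4, -3).
  y = -1/4: the earlier basis element becomes x + 4 = 0, giving x = -4 — point (-4, -1/4).

{(-4, -3), (-4, -1/4)}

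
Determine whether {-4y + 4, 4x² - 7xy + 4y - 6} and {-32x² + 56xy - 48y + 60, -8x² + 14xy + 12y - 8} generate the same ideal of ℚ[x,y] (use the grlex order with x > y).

Since reduced Gröbner bases are canonical representatives of ideals under a given ordering, it suffices to compute and compare them.
Buchberger on the first generating set:
f_1 = -4y + 4, LT = y.
f_2 = 4x² - 7xy + 4y - 6, LT = x².

S(f_1,f_2): leading monomials are coprime, so the S-polynomial reduces to 0 (Buchberger's first criterion).
Every S-polynomial of the final basis reduces to 0, so we have a Gröbner basis.
Inter-reduce: drop elements whose leading term is divisible by another's, tail-reduce, and make monic.
Reduced Gröbner basis: {x² - 7/4x - ½, y - 1}.

Buchberger on the second generating set:
h_1 = -32x² + 56xy - 48y + 60, LT = x².
h_2 = -8x² + 14xy + 12y - 8, LT = x².

S(h_1,h_2): lcm = x². S = 3y - 23/8.
  leading term y: no divisor's leading term divides it; move 3y to the remainder.
  leading term 1: no divisor's leading term divides it; move -23/8 to the remainder.
  remainder 3y - 23/8 ≠ 0; add k_3 = 3y - 23/8 to the basis.

S(h_1,k_3): leading monomials are coprime, so the S-polynomial reduces to 0 (Buchberger's first criterion).
S(h_2,k_3): leading monomials are coprime, so the S-polynomial reduces to 0 (Buchberger's first criterion).
Every S-polynomial of the final basis reduces to 0, so we have a Gröbner basis.
Inter-reduce: drop elements whose leading term is divisible by another's, tail-reduce, and make monic.
Reduced Gröbner basis: {x² - 161/96x - 7/16, y - 23/24}.

Since the reduced bases disagree, the two ideals are not the same.
The same test decides containment: I ⊆ J iff every generator of I reduces to 0 modulo a Gröbner basis of J.

No, the ideals differ.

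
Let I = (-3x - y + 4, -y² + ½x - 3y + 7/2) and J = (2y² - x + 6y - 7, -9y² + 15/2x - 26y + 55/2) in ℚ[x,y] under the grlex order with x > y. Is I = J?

Yes, the ideals are equal.

Equality of ideals is decidable: compute both reduced Gröbner bases (unique for the ordering) and check whether they agree.
Buchberger on the first generating set:
f_1 = -3x - y + 4, LT = x.
f_2 = -y² + ½x - 3y + 7/2, LT = y².

S(f_1,f_2): leading monomials are coprime, so the S-polynomial reduces to 0 (Buchberger's first criterion).
Every S-polynomial of the final basis reduces to 0, so we have a Gröbner basis.
Inter-reduce: drop elements whose leading term is divisible by another's, tail-reduce, and make monic.
Reduced Gröbner basis: {y² + 19/6y - 25/6, x + ⅓y - 4/3}.

Buchberger on the second generating set:
h_1 = 2y² - x + 6y - 7, LT = y².
h_2 = -9y² + 15/2x - 26y + 55/2, LT = y².

S(h_1,h_2): lcm = y². S = ⅓x + 1/9y - 4/9.
  leading term x: no divisor's leading term divides it; move ⅓x to the remainder.
  leading term y: no divisor's leading term divides it; move 1/9y to the remainder.
  leading term 1: no divisor's leading term divides it; move -4/9 to the remainder.
  remainder ⅓x + 1/9y - 4/9 ≠ 0; add k_3 = ⅓x + 1/9y - 4/9 to the basis.

S(h_1,k_3): leading monomials are coprime, so the S-polynomial reduces to 0 (Buchberger's first criterion).
S(h_2,k_3): leading monomials are coprime, so the S-polynomial reduces to 0 (Buchberger's first criterion).
Every S-polynomial of the final basis reduces to 0, so we have a Gröbner basis.
Inter-reduce: drop elements whose leading term is divisible by another's, tail-reduce, and make monic.
Reduced Gröbner basis: {y² + 19/6y - 25/6, x + ⅓y - 4/3}.

These coincide, so the ideals are equal.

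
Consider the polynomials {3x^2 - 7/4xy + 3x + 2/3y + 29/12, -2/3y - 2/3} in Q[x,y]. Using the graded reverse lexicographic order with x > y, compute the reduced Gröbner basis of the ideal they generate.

f_1 = 3x^2 - 7/4xy + 3x + 2/3y + 29/12, LT = x^2.
f_2 = -2/3y - 2/3, LT = y.

The S-polynomials (S(f_1,f_2)) all reduce to 0 modulo the current basis, so we have a Gröbner basis.

G = {x^2 + 19/12x + 7/12, y + 1}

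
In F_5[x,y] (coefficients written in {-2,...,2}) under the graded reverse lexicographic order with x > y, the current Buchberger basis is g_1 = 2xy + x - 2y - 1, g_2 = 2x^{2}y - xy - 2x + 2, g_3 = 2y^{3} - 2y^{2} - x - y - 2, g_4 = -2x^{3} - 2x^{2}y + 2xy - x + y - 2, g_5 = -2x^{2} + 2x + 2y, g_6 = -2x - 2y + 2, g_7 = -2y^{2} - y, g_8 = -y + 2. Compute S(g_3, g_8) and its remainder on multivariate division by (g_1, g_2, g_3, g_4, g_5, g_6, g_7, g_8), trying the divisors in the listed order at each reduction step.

S(g_3, g_8) = y^{2} + 2x + 2y - 1; remainder on division = 0.

lcm(LM(g_3), LM(g_8)) = y^{3}.
S = (lcm/LT(g_3))·g_3 − (lcm/LT(g_8))·g_8 = y^{2} + 2x + 2y - 1.
Reduce S modulo (g_1, g_2, g_3, g_4, g_5, g_6, g_7, g_8) in that order:
  leading term y^{2}: subtract (2)·g_7 from y^{2} + 2x + 2y - 1 → 2x - y - 1
  leading term x: subtract (-1)·g_6 from 2x - y - 1 → 2y + 1
  leading term y: subtract (-2)·g_8 from 2y + 1 → 0
The remainder is 0, so this S-polynomial contributes no new basis element.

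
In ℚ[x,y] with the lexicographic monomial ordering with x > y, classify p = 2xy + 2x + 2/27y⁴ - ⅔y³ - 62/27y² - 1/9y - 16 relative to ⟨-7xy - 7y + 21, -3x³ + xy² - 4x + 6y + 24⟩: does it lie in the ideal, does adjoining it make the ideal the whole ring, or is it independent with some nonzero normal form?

Adjoining 2xy + 2x + 2/27y⁴ - ⅔y³ - 62/27y² - 1/9y - 16 makes the ideal the whole ring: the system is inconsistent.

First compute the reduced Gröbner basis of I by Buchberger's algorithm.
f_1 = -7xy - 7y + 21, LT = xy.
f_2 = -3x³ + xy² - 4x + 6y + 24, LT = x³.

S(f_1,f_2): lcm = x³y. S = x²y - 3x² + ⅓xy³ - 4/3xy + 2y² + 8y.
  leading term x²y: subtract (-1/7x)·f_1 from x²y - 3x² + ⅓xy³ - 4/3xy + 2y² + 8y → -3x² + ⅓xy³ - 7/3xy + 3x + 2y² + 8y
  leading term x²: no divisor's leading term divides it; move -3x² to the remainder.
  leading term xy³: subtract (-1/21y²)·f_1 from ⅓xy³ - 7/3xy + 3x + 2y² + 8y → -7/3xy + 3x - ⅓y³ + 3y² + 8y
  leading term xy: subtract (⅓)·f_1 from -7/3xy + 3x - ⅓y³ + 3y² + 8y → 3x - ⅓y³ + 3y² + 31/3y - 7
  leading term x: no divisor's leading term divides it; move 3x to the remainder.
  leading term y³: no divisor's leading term divides it; move -⅓y³ to the remainder.
  leading term y²: no divisor's leading term divides it; move 3y² to the remainder.
  leading term y: no divisor's leading term divides it; move 31/3y to the remainder.
  leading term 1: no divisor's leading term divides it; move -7 to the remainder.
  remainder -3x² + 3x - ⅓y³ + 3y² + 31/3y - 7 ≠ 0; add h_3 = -3x² + 3x - ⅓y³ + 3y² + 31/3y - 7 to the basis.

S(f_1,h_3): lcm = x²y. S = 2xy - 3x - 1/9y⁴ + y³ + 31/9y² - 7/3y.
  leading term xy: subtract (-2/7)·f_1 from 2xy - 3x - 1/9y⁴ + y³ + 31/9y² - 7/3y → -3x - 1/9y⁴ + y³ + 31/9y² - 13/3y + 6
  leading term x: no divisor's leading term divides it; move -3x to the remainder.
  leading term y⁴: no divisor's leading term divides it; move -1/9y⁴ to the remainder.
  leading term y³: no divisor's leading term divides it; move y³ to the remainder.
  leading term y²: no divisor's leading term divides it; move 31/9y² to the remainder.
  leading term y: no divisor's leading term divides it; move -13/3y to the remainder.
  leading term 1: no divisor's leading term divides it; move 6 to the remainder.
  remainder -3x - 1/9y⁴ + y³ + 31/9y² - 13/3y + 6 ≠ 0; add h_4 = -3x - 1/9y⁴ + y³ + 31/9y² - 13/3y + 6 to the basis.

S(f_1,h_4): lcm = xy. S = -1/27y⁵ + ⅓y⁴ + 31/27y³ - 13/9y² + 3y - 3.
  leading term y⁵: no divisor's leading term divides it; move -1/27y⁵ to the remainder.
  leading term y⁴: no divisor's leading term divides it; move ⅓y⁴ to the remainder.
  leading term y³: no divisor's leading term divides it; move 31/27y³ to the remainder.
  leading term y²: no divisor's leading term divides it; move -13/9y² to the remainder.
  leading term y: no divisor's leading term divides it; move 3y to the remainder.
  leading term 1: no divisor's leading term divides it; move -3 to the remainder.
  remainder -1/27y⁵ + ⅓y⁴ + 31/27y³ - 13/9y² + 3y - 3 ≠ 0; add h_5 = -1/27y⁵ + ⅓y⁴ + 31/27y³ - 13/9y² + 3y - 3 to the basis.

The other S-polynomials (S(f_2,h_3), S(f_2,h_4), S(h_3,h_4), S(f_1,h_5), S(f_2,h_5), S(h_3,h_5), S(h_4,h_5)) all reduce to 0 modulo the current basis, so we have a Gröbner basis.
Inter-reduce: drop elements whose leading term is divisible by another's, tail-reduce, and make monic.
Reduced Gröbner basis: {x + 1/27y⁴ - ⅓y³ - 31/27y² + 13/9y - 2, y⁵ - 9y⁴ - 31y³ + 39y² - 81y + 81}.
Label its elements g_1 = x + 1/27y⁴ - ⅓y³ - 31/27y² + 13/9y - 2, g_2 = y⁵ - 9y⁴ - 31y³ + 39y² - 81y + 81.

Reduce p = 2xy + 2x + 2/27y⁴ - ⅔y³ - 62/27y² - 1/9y - 16 modulo G:
  leading term xy: subtract (2y)·g_1 from 2xy + 2x + 2/27y⁴ - ⅔y³ - 62/27y² - 1/9y - 16 → 2x - 2/27y⁵ + 20/27y⁴ + 44/27y³ - 140/27y² + 35/9y - 16
  leading term x: subtract (2)·g_1 from 2x - 2/27y⁵ + 20/27y⁴ + 44/27y³ - 140/27y² + 35/9y - 16 → -2/27y⁵ + ⅔y⁴ + 62/27y³ - 26/9y² + y - 12
  leading term y⁵: subtract (-2/27)·g_2 from -2/27y⁵ + ⅔y⁴ + 62/27y³ - 26/9y² + y - 12 → -5y - 6
  leading term y: no divisor's leading term divides it; move -5y to the remainder.
  leading term 1: no divisor's leading term divides it; move -6 to the remainder.
  normal form = -5y - 6.
The normal form is nonzero, so p ∉ I. Since p minus its normal form lies in I, I + (p) = I + (r) where r = -5y - 6; decide whether this ideal is the whole ring.
Run Buchberger on G together with r (pairs among the g_i already reduce to 0 since G is a Gröbner basis):
g_1 = x + 1/27y⁴ - ⅓y³ - 31/27y² + 13/9y - 2, LT = x.
g_2 = y⁵ - 9y⁴ - 31y³ + 39y² - 81y + 81, LT = y⁵.
r = -5y - 6, LT = y.

S(g_2,r): lcm = y⁵. S = -51/5y⁴ - 31y³ + 39y² - 81y + 81.
  leading term y⁴: subtract (51/25y³)·r from -51/5y⁴ - 31y³ + 39y² - 81y + 81 → -469/25y³ + 39y² - 81y + 81
  leading term y³: subtract (469/125y²)·r from -469/25y³ + 39y² - 81y + 81 → 7689/125y² - 81y + 81
  leading term y²: subtract (-7689/625y)·r from 7689/125y² - 81y + 81 → -96759/625y + 81
  leading term y: subtract (96759/3125)·r from -96759/625y + 81 → 833679/3125
  leading term 1: no divisor's leading term divides it; move 833679/3125 to the remainder.
  remainder 833679/3125 ≠ 0; add m_4 = 833679/3125 to the basis.

The other S-polynomials (S(g_1,g_2), S(g_1,r), S(g_1,m_4), S(g_2,m_4), S(r,m_4)) all reduce to 0 modulo the current basis, so we have a Gröbner basis.
Inter-reduce: drop elements whose leading term is divisible by another's, tail-reduce, and make monic.
Reduced Gröbner basis: {1}.
The reduced Gröbner basis of I + (p) is {1}: the ideal is the whole ring, so the enlarged system has no common solution — adjoining p is inconsistent.

Ideal membership is decidable via reduction modulo a Gröbner basis.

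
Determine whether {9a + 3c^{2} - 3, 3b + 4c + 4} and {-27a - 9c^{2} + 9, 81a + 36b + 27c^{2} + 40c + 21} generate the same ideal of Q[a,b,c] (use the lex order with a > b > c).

For a fixed monomial order, each ideal has a unique reduced Gröbner basis; comparing bases decides equality.
Buchberger on the first generating set:
f_1 = 9a + 3c^{2} - 3, LT = a.
f_2 = 3b + 4c + 4, LT = b.

S(f_1,f_2): leading monomials are coprime, so the S-polynomial reduces to 0 (Buchberger's first criterion).
Every S-polynomial of the final basis reduces to 0, so we have a Gröbner basis.
Inter-reduce: drop elements whose leading term is divisible by another's, tail-reduce, and make monic.
Reduced Gröbner basis: {a + \tfrac{1}{3}c^{2} - \tfrac{1}{3}, b + \tfrac{4}{3}c + \tfrac{4}{3}}.

Buchberger on the second generating set:
h_1 = -27a - 9c^{2} + 9, LT = a.
h_2 = 81a + 36b + 27c^{2} + 40c + 21, LT = a.

S(h_1,h_2): lcm = a. S = -\tfrac{4}{9}b - \tfrac{40}{81}c - \tfrac{16}{27}.
  leading term b: no divisor's leading term divides it; move -\tfrac{4}{9}b to the remainder.
  leading term c: no divisor's leading term divides it; move -\tfrac{40}{81}c to the remainder.
  leading term 1: no divisor's leading term divides it; move -\tfrac{16}{27} to the remainder.
  remainder -\tfrac{4}{9}b - \tfrac{40}{81}c - \tfrac{16}{27} ≠ 0; add k_3 = -\tfrac{4}{9}b - \tfrac{40}{81}c - \tfrac{16}{27} to the basis.

S(h_1,k_3): leading monomials are coprime, so the S-polynomial reduces to 0 (Buchberger's first criterion).
S(h_2,k_3): leading monomials are coprime, so the S-polynomial reduces to 0 (Buchberger's first criterion).
Every S-polynomial of the final basis reduces to 0, so we have a Gröbner basis.
Inter-reduce: drop elements whose leading term is divisible by another's, tail-reduce, and make monic.
Reduced Gröbner basis: {a + \tfrac{1}{3}c^{2} - \tfrac{1}{3}, b + \tfrac{10}{9}c + \tfrac{4}{3}}.

Since the reduced bases disagree, the two ideals are not the same.

No, the ideals differ.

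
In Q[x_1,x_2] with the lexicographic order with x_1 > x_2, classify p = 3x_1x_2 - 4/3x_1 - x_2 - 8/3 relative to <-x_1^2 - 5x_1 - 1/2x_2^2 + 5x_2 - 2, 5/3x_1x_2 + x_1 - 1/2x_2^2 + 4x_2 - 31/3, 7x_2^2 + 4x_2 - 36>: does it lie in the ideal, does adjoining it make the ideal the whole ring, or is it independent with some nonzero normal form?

First compute the reduced Gröbner basis of I by Buchberger's algorithm.
f_1 = -x_1^2 - 5x_1 - 1/2x_2^2 + 5x_2 - 2, LT = x_1^2.
f_2 = 5/3x_1x_2 + x_1 - 1/2x_2^2 + 4x_2 - 31/3, LT = x_1x_2.
f_3 = 7x_2^2 + 4x_2 - 36, LT = x_2^2.

S(f_1,f_2): lcm = x_1^2x_2. S = -3/5x_1^2 + 3/10x_1x_2^2 + 13/5x_1x_2 + 31/5x_1 + 1/2x_2^3 - 5x_2^2 + 2x_2.
  leading term x_1^2: subtract (3/5)·f_1 from -3/5x_1^2 + 3/10x_1x_2^2 + 13/5x_1x_2 + 31/5x_1 + 1/2x_2^3 - 5x_2^2 + 2x_2 → 3/10x_1x_2^2 + 13/5x_1x_2 + 46/5x_1 + 1/2x_2^3 - 47/10x_2^2 - x_2 + 6/5
  leading term x_1x_2^2: subtract (9/50x_2)·f_2 from 3/10x_1x_2^2 + 13/5x_1x_2 + 46/5x_1 + 1/2x_2^3 - 47/10x_2^2 - x_2 + 6/5 → 121/50x_1x_2 + 46/5x_1 + 59/100x_2^3 - 271/50x_2^2 + 43/50x_2 + 6/5
  leading term x_1x_2: subtract (363/250)·f_2 from 121/50x_1x_2 + 46/5x_1 + 59/100x_2^3 - 271/50x_2^2 + 43/50x_2 + 6/5 → 1937/250x_1 + 59/100x_2^3 - 2347/500x_2^2 - 1237/250x_2 + 4051/250
  leading term x_1: no divisor's leading term divides it; move 1937/250x_1 to the remainder.
  leading term x_2^3: subtract (59/700x_2)·f_3 from 59/100x_2^3 - 2347/500x_2^2 - 1237/250x_2 + 4051/250 → -17609/3500x_2^2 - 3349/1750x_2 + 4051/250
  leading term x_2^2: subtract (-17609/24500)·f_3 from -17609/3500x_2^2 - 3349/1750x_2 + 4051/250 → 471/490x_2 - 118463/12250
  leading term x_2: no divisor's leading term divides it; move 471/490x_2 to the remainder.
  leading term 1: no divisor's leading term divides it; move -118463/12250 to the remainder.
  remainder 1937/250x_1 + 471/490x_2 - 118463/12250 ≠ 0; add h_4 = 1937/250x_1 + 471/490x_2 - 118463/12250 to the basis.

S(f_2,f_3): lcm = x_1x_2^2. S = 1/35x_1x_2 + 36/7x_1 - 3/10x_2^3 + 12/5x_2^2 - 31/5x_2.
  leading term x_1x_2: subtract (3/175)·f_2 from 1/35x_1x_2 + 36/7x_1 - 3/10x_2^3 + 12/5x_2^2 - 31/5x_2 → 897/175x_1 - 3/10x_2^3 + 843/350x_2^2 - 1097/175x_2 + 31/175
  leading term x_1: subtract (690/1043)·h_4 from 897/175x_1 - 3/10x_2^3 + 843/350x_2^2 - 1097/175x_2 + 31/175 → -3/10x_2^3 + 843/350x_2^2 - 8821672/1277675x_2 + 8400278/1277675
  leading term x_2^3: subtract (-3/70x_2)·f_3 from -3/10x_2^3 + 843/350x_2^2 - 8821672/1277675x_2 + 8400278/1277675 → 129/50x_2^2 - 10792942/1277675x_2 + 8400278/1277675
  leading term x_2^2: subtract (129/350)·f_3 from 129/50x_2^2 - 10792942/1277675x_2 + 8400278/1277675 → -507064/51107x_2 + 1014128/51107
  leading term x_2: no divisor's leading term divides it; move -507064/51107x_2 to the remainder.
  leading term 1: no divisor's leading term divides it; move 1014128/51107 to the remainder.
  remainder -507064/51107x_2 + 1014128/51107 ≠ 0; add h_5 = -507064/51107x_2 + 1014128/51107 to the basis.

The other S-polynomials (S(f_1,f_3), S(f_1,h_4), S(f_2,h_4), S(f_3,h_4), S(f_1,h_5), S(f_2,h_5), S(f_3,h_5), S(h_4,h_5)) all reduce to 0 modulo the current basis, so we have a Gröbner basis.
Inter-reduce: drop elements whose leading term is divisible by another's, tail-reduce, and make monic.
Reduced Gröbner basis: {x_1 - 1, x_2 - 2}.
Label its elements g_1 = x_1 - 1, g_2 = x_2 - 2.

Reduce p = 3x_1x_2 - 4/3x_1 - x_2 - 8/3 modulo G:
  leading term x_1x_2: subtract (3x_2)·g_1 from 3x_1x_2 - 4/3x_1 - x_2 - 8/3 → -4/3x_1 + 2x_2 - 8/3
  leading term x_1: subtract (-4/3)·g_1 from -4/3x_1 + 2x_2 - 8/3 → 2x_2 - 4
  leading term x_2: subtract (2)·g_2 from 2x_2 - 4 → 0
  normal form = 0.
Since the normal form is 0, p ∈ I.

3x_1x_2 - 4/3x_1 - x_2 - 8/3 lies in I (it reduces to 0).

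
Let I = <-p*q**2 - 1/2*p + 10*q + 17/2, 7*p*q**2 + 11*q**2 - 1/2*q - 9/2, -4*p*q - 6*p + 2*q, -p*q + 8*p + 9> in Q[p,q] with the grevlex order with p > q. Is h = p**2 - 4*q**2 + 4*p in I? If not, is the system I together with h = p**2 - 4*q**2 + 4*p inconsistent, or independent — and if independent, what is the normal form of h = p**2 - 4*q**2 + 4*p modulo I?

First compute the reduced Gröbner basis of I by Buchberger's algorithm.
f_1 = -p*q**2 - 1/2*p + 10*q + 17/2, LT = p*q**2.
f_2 = 7*p*q**2 + 11*q**2 - 1/2*q - 9/2, LT = p*q**2.
f_3 = -4*p*q - 6*p + 2*q, LT = p*q.
f_4 = -p*q + 8*p + 9, LT = p*q.

S(f_1,f_2): lcm = p*q**2. S = -11/7*q**2 + 1/2*p - 139/14*q - 55/7.
  reduce S modulo (f_1, f_2, f_3, f_4):
  remainder -11/7*q**2 + 1/2*p - 139/14*q - 55/7 ≠ 0; add k_5 = -11/7*q**2 + 1/2*p - 139/14*q - 55/7 to the basis.

S(f_1,f_3): lcm = p*q**2. S = -3/2*p*q + 1/2*q**2 + 1/2*p - 10*q - 17/2.
  reduce S modulo (f_1, f_2, f_3, f_4, k_5):
  remainder 32/11*p - 153/11*q - 11 ≠ 0; add k_6 = 32/11*p - 153/11*q - 11 to the basis.

S(f_1,f_4): lcm = p*q**2. S = 8*p*q + 1/2*p - q - 17/2.
  reduce S modulo (f_1, f_2, f_3, f_4, k_5, k_6):
  remainder -3327/64*q - 3327/64 ≠ 0; add k_7 = -3327/64*q - 3327/64 to the basis.

The other S-polynomials (S(f_2,f_3), S(f_2,f_4), S(f_3,f_4), S(f_1,k_5), S(f_2,k_5), S(f_3,k_5), S(f_4,k_5), S(f_1,k_6), S(f_2,k_6), S(f_3,k_6), S(f_4,k_6), S(k_5,k_6), S(f_1,k_7), S(f_2,k_7), S(f_3,k_7), S(f_4,k_7), S(k_5,k_7), S(k_6,k_7)) all reduce to 0 modulo the current basis, so we have a Gröbner basis.
Inter-reduce: drop elements whose leading term is divisible by another's, tail-reduce, and make monic.
Reduced Gröbner basis: {p + 1, q + 1}.
Label its elements g_1 = p + 1, g_2 = q + 1.

Reduce h = p**2 - 4*q**2 + 4*p modulo G:
  leading term p**2: subtract (p)·g_1 from p**2 - 4*q**2 + 4*p → -4*q**2 + 3*p
  leading term q**2: subtract (-4*q)·g_2 from -4*q**2 + 3*p → 3*p + 4*q
  leading term p: subtract (3)·g_1 from 3*p + 4*q → 4*q - 3
  leading term q: subtract (4)·g_2 from 4*q - 3 → -7
  leading term 1: no divisor's leading term divides it; move -7 to the remainder.
  normal form = -7.
The normal form is nonzero, so h ∉ I. Since h minus its normal form lies in I, I + (h) = I + (r) where r = -7; decide whether this ideal is the whole ring.
Here r = -7 is a nonzero constant, hence a unit: 1 ∈ I + (h), the Gröbner basis of I + (h) is {1}, and the enlarged system has no common solution — adjoining h is inconsistent.

Adjoining p**2 - 4*q**2 + 4*p makes the ideal the whole ring: the system is inconsistent.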